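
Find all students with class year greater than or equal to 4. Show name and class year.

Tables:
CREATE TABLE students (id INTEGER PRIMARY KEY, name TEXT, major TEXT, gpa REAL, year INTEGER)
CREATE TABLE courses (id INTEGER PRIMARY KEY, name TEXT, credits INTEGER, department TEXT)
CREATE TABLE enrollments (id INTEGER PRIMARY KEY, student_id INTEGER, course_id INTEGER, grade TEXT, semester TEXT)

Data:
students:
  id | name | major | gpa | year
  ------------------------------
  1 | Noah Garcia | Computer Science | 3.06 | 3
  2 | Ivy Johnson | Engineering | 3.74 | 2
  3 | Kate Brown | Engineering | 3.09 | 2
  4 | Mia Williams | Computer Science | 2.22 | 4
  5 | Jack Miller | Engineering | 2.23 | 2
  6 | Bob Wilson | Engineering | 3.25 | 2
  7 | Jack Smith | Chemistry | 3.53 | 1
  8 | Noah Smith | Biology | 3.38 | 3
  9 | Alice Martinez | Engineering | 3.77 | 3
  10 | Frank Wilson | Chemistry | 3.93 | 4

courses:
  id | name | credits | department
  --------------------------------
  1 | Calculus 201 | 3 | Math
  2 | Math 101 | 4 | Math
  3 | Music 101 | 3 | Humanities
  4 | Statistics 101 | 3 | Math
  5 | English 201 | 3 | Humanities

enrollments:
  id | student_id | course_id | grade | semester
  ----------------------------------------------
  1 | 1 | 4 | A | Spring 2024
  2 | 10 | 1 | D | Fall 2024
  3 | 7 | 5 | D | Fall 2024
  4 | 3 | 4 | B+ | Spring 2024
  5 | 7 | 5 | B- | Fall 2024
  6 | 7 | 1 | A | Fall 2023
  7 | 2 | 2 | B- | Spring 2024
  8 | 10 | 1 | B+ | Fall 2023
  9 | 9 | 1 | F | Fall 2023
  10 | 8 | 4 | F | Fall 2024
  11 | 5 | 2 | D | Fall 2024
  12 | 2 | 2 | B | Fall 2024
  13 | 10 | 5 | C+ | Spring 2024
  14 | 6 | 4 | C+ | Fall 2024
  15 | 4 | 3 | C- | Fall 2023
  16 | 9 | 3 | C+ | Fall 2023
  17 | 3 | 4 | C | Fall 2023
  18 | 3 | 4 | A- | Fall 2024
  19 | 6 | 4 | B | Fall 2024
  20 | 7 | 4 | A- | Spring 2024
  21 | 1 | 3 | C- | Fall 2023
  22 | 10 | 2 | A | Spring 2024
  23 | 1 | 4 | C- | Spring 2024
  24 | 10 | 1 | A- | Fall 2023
SELECT name, year FROM students WHERE year >= 4

Execution result:
name | year
Mia Williams | 4
Frank Wilson | 4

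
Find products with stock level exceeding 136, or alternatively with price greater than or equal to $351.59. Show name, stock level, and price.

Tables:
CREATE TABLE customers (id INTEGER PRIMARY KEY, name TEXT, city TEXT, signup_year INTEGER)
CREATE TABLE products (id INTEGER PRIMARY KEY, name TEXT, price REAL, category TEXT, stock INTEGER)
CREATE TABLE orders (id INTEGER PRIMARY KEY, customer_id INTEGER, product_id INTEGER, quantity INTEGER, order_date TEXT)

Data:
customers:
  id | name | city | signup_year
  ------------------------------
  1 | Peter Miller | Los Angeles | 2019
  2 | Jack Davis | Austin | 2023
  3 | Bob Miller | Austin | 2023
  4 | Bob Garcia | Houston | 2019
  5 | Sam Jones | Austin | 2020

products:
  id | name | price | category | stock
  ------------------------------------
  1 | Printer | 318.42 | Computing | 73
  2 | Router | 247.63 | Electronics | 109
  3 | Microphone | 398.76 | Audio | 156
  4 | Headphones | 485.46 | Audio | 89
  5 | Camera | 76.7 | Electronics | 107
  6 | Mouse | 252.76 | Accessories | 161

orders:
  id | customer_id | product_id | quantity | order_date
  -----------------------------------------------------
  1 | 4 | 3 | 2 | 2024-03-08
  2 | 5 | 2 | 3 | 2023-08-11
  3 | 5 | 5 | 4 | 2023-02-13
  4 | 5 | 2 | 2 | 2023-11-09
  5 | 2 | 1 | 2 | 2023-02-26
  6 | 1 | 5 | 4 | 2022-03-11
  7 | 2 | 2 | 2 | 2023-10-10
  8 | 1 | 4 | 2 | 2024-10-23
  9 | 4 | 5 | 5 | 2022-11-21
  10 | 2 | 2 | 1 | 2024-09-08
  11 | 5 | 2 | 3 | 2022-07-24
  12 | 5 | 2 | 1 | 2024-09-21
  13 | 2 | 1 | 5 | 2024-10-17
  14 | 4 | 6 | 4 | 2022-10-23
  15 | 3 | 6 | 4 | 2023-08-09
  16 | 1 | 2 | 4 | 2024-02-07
SELECT name, stock, price FROM products WHERE stock > 136 OR price >= 351.59

Execution result:
name | stock | price
Microphone | 156 | 398.76
Headphones | 89 | 485.46
Mouse | 161 | 252.76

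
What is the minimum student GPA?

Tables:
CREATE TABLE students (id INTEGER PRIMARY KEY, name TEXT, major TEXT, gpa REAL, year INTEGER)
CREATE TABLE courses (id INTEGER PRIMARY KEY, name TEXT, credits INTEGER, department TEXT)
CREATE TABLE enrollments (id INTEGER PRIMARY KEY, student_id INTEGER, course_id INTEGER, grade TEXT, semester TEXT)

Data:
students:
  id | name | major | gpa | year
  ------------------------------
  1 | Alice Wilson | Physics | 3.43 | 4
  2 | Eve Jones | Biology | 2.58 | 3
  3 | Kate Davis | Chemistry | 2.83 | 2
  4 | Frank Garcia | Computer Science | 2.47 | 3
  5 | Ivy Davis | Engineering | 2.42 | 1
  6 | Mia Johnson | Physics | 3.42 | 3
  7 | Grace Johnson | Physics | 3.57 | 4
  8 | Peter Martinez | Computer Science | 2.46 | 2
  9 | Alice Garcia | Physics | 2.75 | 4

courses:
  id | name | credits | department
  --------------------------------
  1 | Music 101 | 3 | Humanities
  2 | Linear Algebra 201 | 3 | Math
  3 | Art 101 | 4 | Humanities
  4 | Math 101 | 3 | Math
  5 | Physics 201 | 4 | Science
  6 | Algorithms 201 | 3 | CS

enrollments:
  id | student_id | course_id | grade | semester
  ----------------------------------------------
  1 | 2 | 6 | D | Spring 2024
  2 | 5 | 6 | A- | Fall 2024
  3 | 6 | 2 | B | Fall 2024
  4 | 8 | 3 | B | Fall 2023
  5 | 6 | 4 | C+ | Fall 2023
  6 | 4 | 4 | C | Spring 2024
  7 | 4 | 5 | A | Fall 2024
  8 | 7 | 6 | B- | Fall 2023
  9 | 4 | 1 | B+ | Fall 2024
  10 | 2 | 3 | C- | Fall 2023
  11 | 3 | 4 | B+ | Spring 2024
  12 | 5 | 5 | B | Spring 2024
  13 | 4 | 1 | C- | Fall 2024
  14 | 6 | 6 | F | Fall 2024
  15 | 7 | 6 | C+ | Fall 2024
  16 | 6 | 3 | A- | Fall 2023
SELECT MIN(gpa) FROM students

Execution result:
2.42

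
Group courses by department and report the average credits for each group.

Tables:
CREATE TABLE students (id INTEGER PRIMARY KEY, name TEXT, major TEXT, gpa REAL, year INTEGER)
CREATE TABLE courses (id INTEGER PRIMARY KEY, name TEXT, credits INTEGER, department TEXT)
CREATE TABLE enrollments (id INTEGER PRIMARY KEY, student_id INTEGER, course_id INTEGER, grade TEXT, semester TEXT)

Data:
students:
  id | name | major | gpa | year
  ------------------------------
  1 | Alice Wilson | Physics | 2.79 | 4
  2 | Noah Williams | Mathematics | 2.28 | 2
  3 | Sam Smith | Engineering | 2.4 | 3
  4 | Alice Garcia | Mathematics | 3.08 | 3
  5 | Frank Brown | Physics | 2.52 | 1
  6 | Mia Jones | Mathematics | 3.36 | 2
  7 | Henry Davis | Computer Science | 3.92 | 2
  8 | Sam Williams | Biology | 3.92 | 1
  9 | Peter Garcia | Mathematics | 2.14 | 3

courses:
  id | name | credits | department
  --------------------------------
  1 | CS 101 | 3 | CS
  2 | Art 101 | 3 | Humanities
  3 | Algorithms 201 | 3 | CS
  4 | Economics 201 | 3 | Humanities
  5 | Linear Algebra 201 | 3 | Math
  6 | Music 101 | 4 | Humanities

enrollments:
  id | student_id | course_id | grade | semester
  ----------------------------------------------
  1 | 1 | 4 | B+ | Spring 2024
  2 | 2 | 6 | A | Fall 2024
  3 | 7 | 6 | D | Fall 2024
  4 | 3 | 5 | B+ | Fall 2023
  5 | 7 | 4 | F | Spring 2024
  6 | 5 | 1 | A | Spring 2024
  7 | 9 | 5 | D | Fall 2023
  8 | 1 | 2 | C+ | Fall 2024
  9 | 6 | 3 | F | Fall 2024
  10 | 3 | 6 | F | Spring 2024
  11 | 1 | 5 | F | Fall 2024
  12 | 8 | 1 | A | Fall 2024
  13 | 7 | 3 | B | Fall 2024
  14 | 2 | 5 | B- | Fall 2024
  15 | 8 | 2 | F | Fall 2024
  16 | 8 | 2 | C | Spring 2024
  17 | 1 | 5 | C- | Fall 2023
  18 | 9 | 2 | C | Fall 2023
SELECT department, AVG(credits) AS avg_credits FROM courses GROUP BY department

Execution result:
department | avg_credits
CS | 3.00
Humanities | 3.33
Math | 3.00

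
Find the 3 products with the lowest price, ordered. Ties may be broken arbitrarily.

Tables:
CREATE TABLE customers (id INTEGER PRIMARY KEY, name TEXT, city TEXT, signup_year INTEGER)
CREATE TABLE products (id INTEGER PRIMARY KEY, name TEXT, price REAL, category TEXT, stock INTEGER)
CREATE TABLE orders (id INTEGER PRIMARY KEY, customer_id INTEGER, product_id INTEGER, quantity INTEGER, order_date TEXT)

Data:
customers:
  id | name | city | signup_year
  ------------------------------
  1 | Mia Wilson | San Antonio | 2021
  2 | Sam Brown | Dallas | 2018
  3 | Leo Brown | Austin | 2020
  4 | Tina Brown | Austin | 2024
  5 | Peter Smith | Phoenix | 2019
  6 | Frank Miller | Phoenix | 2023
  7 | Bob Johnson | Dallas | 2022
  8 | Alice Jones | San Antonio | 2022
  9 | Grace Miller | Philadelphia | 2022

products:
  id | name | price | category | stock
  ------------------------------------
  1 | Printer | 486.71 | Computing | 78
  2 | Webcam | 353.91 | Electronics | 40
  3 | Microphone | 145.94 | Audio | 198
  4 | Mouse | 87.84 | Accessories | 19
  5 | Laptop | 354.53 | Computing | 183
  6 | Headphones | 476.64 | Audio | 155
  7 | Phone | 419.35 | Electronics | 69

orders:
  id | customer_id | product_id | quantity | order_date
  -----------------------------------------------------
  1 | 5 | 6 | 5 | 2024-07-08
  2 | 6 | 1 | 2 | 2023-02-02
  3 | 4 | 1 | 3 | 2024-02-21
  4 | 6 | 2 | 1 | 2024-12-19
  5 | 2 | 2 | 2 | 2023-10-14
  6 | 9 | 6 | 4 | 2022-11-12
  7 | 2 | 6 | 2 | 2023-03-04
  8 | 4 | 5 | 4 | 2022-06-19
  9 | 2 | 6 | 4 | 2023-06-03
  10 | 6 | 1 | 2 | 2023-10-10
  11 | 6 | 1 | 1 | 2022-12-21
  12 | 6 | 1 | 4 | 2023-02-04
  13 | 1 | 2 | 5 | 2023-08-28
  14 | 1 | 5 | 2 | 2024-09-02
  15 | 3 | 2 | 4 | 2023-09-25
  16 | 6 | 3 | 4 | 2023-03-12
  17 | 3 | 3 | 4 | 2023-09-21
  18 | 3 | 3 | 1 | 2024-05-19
SELECT name, price FROM products ORDER BY price ASC LIMIT 3

Execution result:
name | price
Mouse | 87.84
Microphone | 145.94
Webcam | 353.91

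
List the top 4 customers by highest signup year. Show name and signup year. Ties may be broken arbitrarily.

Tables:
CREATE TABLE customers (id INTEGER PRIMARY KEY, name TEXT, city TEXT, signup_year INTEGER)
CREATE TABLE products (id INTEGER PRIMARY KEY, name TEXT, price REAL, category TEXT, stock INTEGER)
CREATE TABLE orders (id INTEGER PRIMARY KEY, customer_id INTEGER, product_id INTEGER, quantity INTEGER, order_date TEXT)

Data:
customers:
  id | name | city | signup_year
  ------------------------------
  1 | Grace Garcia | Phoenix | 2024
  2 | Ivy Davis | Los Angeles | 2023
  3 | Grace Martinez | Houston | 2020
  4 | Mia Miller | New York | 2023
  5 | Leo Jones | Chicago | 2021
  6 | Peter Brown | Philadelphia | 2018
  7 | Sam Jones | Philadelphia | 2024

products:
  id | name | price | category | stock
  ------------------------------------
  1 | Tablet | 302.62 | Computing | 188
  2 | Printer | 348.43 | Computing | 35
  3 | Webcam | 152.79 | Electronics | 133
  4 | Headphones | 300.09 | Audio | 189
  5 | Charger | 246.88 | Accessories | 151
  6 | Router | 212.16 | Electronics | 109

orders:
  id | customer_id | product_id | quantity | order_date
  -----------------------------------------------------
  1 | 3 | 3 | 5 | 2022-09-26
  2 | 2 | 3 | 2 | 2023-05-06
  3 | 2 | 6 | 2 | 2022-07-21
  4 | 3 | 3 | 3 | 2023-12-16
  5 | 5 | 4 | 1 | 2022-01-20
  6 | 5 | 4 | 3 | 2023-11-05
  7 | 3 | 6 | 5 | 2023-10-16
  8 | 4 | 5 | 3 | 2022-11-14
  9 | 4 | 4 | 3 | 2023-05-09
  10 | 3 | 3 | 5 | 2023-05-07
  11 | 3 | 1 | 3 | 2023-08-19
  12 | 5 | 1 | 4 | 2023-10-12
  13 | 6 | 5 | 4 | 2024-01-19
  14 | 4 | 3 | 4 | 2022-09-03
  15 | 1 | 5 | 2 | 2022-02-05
SELECT name, signup_year FROM customers ORDER BY signup_year DESC LIMIT 4

Execution result:
name | signup_year
Grace Garcia | 2024
Sam Jones | 2024
Ivy Davis | 2023
Mia Miller | 2023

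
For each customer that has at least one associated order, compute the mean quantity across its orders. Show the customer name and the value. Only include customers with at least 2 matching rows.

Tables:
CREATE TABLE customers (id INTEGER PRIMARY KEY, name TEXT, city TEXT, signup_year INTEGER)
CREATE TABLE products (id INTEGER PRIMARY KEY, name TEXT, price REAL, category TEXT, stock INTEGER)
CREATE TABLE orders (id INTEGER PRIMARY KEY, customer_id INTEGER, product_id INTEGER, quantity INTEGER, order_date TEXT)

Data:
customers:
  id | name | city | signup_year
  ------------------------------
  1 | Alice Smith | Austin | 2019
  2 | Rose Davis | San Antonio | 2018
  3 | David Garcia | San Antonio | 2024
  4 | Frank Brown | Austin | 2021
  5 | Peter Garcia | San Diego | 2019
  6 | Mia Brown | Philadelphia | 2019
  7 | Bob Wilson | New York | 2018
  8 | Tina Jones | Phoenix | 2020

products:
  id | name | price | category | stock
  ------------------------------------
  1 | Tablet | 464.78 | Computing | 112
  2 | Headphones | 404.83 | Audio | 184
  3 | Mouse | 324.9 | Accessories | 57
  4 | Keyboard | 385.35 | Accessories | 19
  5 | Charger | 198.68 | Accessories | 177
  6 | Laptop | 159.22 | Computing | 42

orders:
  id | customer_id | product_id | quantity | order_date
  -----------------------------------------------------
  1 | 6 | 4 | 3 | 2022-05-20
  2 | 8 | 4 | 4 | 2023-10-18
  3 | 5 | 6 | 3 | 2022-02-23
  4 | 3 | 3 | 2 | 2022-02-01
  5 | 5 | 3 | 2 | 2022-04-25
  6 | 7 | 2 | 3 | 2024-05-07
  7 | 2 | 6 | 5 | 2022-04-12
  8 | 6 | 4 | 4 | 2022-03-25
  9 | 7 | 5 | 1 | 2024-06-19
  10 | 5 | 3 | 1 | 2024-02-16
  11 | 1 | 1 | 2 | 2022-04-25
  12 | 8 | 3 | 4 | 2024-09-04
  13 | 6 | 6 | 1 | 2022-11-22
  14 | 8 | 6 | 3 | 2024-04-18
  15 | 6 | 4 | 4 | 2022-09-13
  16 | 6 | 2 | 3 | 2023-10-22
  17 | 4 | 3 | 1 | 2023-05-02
SELECT p.name, AVG(c.quantity) AS avg_quantity FROM orders c JOIN customers p ON c.customer_id = p.id GROUP BY p.id, p.name HAVING COUNT(*) >= 2

Execution result:
name | avg_quantity
Peter Garcia | 2.00
Mia Brown | 3.00
Bob Wilson | 2.00
Tina Jones | 3.67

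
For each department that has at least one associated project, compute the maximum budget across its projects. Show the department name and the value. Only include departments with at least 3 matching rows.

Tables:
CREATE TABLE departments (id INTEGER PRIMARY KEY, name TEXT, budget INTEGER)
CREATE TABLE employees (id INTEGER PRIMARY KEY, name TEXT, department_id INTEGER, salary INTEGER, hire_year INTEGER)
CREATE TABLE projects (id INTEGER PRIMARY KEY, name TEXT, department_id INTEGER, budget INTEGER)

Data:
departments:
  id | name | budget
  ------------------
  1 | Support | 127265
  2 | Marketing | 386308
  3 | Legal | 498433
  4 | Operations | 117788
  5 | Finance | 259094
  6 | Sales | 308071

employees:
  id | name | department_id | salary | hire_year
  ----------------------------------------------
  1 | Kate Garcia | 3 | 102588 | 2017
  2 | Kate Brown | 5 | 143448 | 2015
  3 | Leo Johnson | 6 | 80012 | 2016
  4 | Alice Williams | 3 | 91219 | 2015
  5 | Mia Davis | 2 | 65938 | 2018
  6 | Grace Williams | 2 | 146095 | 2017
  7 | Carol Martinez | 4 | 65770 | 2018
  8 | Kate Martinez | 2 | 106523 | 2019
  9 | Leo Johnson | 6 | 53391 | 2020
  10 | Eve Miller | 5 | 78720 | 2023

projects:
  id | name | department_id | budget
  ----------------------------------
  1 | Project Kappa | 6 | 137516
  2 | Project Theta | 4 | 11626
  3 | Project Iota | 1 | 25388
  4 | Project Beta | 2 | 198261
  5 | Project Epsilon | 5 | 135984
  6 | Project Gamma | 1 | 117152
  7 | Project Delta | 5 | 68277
SELECT p.name, MAX(c.budget) AS max_budget FROM projects c JOIN departments p ON c.department_id = p.id GROUP BY p.id, p.name HAVING COUNT(*) >= 3

Execution result:
(no rows)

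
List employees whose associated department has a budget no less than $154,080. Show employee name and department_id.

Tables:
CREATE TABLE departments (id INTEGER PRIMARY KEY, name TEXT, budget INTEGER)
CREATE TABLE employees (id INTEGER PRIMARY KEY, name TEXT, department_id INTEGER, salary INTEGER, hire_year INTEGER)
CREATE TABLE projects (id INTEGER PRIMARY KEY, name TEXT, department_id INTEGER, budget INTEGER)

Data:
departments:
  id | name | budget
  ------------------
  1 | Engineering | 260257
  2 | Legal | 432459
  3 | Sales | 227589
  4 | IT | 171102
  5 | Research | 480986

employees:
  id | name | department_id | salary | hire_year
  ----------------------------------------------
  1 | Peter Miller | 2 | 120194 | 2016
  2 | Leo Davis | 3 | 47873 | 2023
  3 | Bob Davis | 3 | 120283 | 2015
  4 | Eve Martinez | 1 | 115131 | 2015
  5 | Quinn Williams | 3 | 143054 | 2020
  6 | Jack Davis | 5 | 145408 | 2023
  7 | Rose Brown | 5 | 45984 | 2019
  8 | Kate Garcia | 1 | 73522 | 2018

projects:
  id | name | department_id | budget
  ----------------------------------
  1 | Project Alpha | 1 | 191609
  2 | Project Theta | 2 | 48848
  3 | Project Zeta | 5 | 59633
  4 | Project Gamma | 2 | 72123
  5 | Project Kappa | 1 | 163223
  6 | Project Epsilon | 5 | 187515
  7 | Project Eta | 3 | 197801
SELECT name, department_id FROM employees WHERE department_id IN (SELECT id FROM departments WHERE budget >= 154080)

Execution result:
name | department_id
Peter Miller | 2
Leo Davis | 3
Bob Davis | 3
Eve Martinez | 1
Quinn Williams | 3
Jack Davis | 5
Rose Brown | 5
Kate Garcia | 1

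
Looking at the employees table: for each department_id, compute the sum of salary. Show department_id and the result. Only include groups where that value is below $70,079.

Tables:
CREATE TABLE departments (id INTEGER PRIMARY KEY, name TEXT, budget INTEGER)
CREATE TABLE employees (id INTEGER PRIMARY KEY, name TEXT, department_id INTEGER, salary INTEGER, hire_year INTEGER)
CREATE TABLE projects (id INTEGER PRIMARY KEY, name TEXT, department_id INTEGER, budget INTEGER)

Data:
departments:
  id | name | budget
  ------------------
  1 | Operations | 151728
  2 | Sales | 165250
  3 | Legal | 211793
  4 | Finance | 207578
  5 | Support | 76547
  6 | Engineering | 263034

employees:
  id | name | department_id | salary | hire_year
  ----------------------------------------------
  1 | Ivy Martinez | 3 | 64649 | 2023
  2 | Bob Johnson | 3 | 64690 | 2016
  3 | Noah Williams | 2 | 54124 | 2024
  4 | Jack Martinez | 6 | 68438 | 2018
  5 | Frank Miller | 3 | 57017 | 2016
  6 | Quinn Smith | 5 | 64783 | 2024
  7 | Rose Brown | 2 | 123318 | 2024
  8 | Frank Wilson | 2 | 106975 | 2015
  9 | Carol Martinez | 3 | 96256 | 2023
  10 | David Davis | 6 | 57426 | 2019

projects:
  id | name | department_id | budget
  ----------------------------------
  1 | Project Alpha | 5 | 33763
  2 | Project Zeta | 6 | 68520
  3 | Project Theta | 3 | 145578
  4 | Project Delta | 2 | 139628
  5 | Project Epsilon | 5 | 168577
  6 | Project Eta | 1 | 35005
SELECT department_id, SUM(salary) AS sum_salary FROM employees GROUP BY department_id HAVING SUM(salary) < 70079

Execution result:
department_id | sum_salary
5 | 64783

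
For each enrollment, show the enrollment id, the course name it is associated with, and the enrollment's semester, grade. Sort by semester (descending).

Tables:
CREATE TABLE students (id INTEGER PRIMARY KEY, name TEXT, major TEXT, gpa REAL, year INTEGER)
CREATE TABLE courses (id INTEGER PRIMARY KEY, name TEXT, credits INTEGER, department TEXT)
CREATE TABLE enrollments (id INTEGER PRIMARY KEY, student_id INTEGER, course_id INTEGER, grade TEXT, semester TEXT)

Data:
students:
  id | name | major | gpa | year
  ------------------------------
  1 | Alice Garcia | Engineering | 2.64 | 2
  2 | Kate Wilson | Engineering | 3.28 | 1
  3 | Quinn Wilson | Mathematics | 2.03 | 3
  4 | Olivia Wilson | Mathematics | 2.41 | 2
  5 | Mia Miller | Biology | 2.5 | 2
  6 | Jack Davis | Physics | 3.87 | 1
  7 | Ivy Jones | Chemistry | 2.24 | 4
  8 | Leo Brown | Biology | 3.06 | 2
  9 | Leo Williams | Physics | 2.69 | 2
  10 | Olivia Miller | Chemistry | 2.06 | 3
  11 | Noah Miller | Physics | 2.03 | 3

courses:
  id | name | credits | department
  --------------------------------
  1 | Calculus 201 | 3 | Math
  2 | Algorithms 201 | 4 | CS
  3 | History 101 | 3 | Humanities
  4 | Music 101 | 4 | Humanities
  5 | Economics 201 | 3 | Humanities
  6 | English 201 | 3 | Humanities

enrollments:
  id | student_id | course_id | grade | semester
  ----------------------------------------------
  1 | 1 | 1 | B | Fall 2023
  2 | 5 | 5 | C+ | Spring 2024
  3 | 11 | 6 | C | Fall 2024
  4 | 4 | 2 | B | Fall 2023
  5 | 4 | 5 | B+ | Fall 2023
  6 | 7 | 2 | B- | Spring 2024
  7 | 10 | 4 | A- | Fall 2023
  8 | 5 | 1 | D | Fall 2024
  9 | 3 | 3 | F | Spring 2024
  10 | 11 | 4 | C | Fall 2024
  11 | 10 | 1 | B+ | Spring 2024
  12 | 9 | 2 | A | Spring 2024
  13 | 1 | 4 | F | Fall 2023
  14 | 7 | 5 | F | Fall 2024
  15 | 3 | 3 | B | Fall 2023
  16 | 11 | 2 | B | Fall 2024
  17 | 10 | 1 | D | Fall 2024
SELECT c.id, p.name AS course, c.semester, c.grade FROM enrollments c JOIN courses p ON c.course_id = p.id ORDER BY c.semester DESC

Execution result:
id | course | semester | grade
2 | Economics 201 | Spring 2024 | C+
6 | Algorithms 201 | Spring 2024 | B-
9 | History 101 | Spring 2024 | F
11 | Calculus 201 | Spring 2024 | B+
12 | Algorithms 201 | Spring 2024 | A
3 | English 201 | Fall 2024 | C
8 | Calculus 201 | Fall 2024 | D
10 | Music 101 | Fall 2024 | C
14 | Economics 201 | Fall 2024 | F
16 | Algorithms 201 | Fall 2024 | B
17 | Calculus 201 | Fall 2024 | D
1 | Calculus 201 | Fall 2023 | B
4 | Algorithms 201 | Fall 2023 | B
5 | Economics 201 | Fall 2023 | B+
7 | Music 101 | Fall 2023 | A-
13 | Music 101 | Fall 2023 | F
15 | History 101 | Fall 2023 | B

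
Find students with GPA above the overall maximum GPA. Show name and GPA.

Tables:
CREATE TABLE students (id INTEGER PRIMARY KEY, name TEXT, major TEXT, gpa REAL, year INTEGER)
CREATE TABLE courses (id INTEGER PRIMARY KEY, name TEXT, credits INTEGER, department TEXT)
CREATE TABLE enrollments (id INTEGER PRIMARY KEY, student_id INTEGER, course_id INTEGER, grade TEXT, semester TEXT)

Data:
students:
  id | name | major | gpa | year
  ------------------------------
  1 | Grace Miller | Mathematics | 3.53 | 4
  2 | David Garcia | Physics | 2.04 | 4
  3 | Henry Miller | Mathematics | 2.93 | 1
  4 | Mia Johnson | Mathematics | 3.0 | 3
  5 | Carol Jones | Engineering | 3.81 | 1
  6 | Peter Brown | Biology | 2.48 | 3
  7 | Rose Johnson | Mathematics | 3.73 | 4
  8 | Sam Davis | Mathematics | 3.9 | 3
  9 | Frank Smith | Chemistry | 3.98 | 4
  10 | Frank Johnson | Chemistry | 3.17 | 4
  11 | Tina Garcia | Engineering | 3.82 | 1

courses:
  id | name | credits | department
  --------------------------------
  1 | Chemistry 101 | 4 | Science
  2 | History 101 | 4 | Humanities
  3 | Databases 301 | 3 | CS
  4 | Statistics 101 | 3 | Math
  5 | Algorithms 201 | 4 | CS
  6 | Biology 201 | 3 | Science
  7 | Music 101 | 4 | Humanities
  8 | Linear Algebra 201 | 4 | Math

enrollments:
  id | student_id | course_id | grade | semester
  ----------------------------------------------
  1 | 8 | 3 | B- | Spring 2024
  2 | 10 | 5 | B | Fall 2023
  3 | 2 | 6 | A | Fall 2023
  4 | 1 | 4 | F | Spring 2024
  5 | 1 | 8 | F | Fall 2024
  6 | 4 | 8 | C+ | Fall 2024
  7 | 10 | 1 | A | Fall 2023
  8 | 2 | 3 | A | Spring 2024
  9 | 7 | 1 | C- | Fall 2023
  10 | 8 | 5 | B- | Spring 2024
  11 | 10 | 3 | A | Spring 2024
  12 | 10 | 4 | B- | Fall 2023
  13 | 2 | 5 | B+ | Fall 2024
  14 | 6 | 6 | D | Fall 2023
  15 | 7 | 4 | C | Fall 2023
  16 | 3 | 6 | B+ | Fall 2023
SELECT name, gpa FROM students WHERE gpa > (SELECT MAX(gpa) FROM students)

Execution result:
(no rows)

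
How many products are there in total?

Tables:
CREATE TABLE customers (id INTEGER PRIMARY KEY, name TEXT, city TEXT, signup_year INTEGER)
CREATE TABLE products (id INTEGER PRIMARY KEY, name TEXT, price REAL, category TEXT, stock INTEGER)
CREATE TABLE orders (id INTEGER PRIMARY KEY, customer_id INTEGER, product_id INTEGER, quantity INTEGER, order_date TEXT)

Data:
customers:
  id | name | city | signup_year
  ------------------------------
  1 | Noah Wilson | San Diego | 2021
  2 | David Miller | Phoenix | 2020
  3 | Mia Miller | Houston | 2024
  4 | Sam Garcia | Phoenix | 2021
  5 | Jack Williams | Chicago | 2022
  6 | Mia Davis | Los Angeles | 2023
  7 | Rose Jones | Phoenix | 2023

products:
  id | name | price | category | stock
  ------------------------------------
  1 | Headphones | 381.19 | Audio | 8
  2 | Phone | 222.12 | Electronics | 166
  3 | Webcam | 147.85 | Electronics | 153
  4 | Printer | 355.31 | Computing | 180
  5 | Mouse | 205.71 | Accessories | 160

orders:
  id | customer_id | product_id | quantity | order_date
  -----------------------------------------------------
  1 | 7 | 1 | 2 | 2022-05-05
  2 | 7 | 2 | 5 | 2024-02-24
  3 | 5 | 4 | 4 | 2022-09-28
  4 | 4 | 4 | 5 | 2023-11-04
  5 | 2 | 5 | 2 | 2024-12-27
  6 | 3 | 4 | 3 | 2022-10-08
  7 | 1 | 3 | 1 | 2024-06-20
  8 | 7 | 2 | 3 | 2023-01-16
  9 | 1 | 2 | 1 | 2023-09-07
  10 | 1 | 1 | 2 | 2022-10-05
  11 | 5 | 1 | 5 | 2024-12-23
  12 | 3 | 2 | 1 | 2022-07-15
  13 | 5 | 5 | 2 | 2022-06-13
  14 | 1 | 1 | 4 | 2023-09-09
SELECT COUNT(*) FROM products

Execution result:
5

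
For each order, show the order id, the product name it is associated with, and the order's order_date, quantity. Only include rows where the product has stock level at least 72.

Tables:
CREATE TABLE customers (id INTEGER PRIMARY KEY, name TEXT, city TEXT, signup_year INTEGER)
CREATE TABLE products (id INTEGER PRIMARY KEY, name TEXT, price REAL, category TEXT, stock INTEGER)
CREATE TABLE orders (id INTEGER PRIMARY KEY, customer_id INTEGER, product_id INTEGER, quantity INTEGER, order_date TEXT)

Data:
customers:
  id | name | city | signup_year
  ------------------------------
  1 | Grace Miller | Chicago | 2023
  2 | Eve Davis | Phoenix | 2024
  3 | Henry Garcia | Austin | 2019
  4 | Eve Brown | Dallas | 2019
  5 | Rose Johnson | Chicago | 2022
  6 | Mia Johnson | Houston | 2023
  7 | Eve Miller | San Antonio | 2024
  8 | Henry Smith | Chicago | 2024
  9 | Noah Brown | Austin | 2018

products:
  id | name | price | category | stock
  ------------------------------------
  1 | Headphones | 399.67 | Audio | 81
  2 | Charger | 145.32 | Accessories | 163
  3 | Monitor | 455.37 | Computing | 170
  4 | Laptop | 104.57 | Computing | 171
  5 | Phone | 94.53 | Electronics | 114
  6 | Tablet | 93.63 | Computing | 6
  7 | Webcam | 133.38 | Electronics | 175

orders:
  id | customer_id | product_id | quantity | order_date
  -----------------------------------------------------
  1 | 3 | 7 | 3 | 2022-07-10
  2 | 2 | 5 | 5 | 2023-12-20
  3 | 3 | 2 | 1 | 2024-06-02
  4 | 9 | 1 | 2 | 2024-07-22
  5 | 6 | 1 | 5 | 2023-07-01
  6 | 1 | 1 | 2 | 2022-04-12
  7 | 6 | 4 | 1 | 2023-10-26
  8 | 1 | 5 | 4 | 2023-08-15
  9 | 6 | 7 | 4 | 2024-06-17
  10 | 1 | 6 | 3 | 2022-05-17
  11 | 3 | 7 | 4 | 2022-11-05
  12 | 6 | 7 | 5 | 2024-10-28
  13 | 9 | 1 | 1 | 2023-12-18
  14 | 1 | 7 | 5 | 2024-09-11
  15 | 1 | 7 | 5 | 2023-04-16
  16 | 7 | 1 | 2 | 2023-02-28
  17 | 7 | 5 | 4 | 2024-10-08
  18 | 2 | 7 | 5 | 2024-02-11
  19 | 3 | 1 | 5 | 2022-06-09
SELECT c.id, p.name AS product, c.order_date, c.quantity FROM orders c JOIN products p ON c.product_id = p.id WHERE p.stock >= 72

Execution result:
id | product | order_date | quantity
1 | Webcam | 2022-07-10 | 3
2 | Phone | 2023-12-20 | 5
3 | Charger | 2024-06-02 | 1
4 | Headphones | 2024-07-22 | 2
5 | Headphones | 2023-07-01 | 5
6 | Headphones | 2022-04-12 | 2
7 | Laptop | 2023-10-26 | 1
8 | Phone | 2023-08-15 | 4
9 | Webcam | 2024-06-17 | 4
11 | Webcam | 2022-11-05 | 4
12 | Webcam | 2024-10-28 | 5
13 | Headphones | 2023-12-18 | 1
14 | Webcam | 2024-09-11 | 5
15 | Webcam | 2023-04-16 | 5
16 | Headphones | 2023-02-28 | 2
17 | Phone | 2024-10-08 | 4
18 | Webcam | 2024-02-11 | 5
19 | Headphones | 2022-06-09 | 5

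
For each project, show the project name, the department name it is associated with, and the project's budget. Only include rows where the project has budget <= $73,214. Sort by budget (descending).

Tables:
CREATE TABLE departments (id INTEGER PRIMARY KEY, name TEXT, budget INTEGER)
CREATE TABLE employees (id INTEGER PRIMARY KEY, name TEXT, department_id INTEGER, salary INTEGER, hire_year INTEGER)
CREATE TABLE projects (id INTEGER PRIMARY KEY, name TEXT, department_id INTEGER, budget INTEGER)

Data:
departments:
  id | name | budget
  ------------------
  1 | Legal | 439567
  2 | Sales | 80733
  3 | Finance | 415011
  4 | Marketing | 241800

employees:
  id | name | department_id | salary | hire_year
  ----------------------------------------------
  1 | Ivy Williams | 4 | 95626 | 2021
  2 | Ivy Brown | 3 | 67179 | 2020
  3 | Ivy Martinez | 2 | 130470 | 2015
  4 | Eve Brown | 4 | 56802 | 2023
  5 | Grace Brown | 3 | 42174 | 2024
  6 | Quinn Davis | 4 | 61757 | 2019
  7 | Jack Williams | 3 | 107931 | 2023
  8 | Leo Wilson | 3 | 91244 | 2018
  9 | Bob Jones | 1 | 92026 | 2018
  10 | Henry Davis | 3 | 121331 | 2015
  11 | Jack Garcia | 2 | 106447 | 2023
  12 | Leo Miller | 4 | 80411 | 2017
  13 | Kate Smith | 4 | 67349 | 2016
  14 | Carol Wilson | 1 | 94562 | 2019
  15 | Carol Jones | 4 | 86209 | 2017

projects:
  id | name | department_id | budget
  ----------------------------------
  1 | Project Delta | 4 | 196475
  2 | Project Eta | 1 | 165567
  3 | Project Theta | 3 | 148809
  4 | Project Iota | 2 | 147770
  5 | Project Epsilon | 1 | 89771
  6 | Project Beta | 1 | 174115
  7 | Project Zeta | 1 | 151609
SELECT c.name, p.name AS department, c.budget FROM projects c JOIN departments p ON c.department_id = p.id WHERE c.budget <= 73214 ORDER BY c.budget DESC

Execution result:
(no rows)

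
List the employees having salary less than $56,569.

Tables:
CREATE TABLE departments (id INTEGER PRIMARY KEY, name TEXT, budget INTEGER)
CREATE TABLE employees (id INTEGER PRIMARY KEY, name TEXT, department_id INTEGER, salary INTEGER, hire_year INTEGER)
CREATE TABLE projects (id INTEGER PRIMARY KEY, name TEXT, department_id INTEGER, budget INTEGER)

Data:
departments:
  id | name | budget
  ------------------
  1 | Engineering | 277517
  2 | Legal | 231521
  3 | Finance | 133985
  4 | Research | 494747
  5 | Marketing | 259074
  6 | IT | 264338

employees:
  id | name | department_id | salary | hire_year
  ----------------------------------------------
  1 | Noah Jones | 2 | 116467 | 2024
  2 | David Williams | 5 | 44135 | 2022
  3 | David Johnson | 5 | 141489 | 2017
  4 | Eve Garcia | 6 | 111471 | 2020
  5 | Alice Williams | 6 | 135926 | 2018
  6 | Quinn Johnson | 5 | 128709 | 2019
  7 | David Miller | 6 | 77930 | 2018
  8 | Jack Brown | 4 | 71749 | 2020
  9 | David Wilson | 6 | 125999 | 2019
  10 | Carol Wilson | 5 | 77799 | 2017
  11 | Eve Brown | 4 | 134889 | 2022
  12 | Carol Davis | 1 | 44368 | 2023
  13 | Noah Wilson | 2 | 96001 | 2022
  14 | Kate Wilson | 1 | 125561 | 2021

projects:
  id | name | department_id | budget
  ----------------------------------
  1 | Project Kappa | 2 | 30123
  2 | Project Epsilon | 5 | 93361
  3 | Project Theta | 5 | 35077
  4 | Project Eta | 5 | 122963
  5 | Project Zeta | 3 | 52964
SELECT name, salary FROM employees WHERE salary < 56569

Execution result:
name | salary
David Williams | 44135
Carol Davis | 44368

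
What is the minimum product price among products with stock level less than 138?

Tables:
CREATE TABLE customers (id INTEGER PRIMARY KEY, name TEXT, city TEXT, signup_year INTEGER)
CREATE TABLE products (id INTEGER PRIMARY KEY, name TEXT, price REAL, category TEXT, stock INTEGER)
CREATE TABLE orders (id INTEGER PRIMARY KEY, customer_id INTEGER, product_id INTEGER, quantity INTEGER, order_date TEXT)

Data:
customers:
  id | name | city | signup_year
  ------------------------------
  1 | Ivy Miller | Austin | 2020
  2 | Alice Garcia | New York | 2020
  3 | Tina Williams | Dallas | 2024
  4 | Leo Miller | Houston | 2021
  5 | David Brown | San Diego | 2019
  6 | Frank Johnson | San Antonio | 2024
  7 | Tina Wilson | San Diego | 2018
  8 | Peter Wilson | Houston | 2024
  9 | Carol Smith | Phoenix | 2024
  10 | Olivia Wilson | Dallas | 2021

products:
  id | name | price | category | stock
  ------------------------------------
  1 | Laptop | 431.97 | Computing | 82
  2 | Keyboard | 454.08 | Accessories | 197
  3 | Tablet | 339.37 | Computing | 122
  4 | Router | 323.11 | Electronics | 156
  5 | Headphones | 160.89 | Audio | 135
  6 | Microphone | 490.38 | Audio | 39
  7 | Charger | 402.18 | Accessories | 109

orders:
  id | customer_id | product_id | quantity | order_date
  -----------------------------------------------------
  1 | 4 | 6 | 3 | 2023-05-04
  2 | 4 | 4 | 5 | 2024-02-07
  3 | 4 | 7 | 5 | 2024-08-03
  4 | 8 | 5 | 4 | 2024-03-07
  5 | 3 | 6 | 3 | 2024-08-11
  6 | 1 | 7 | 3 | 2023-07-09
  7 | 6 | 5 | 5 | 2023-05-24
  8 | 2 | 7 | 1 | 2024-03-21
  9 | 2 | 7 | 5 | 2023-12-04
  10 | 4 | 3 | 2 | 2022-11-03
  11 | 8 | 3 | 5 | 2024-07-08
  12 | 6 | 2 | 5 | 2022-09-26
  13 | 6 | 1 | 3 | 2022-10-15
SELECT MIN(price) FROM products WHERE stock < 138

Execution result:
160.89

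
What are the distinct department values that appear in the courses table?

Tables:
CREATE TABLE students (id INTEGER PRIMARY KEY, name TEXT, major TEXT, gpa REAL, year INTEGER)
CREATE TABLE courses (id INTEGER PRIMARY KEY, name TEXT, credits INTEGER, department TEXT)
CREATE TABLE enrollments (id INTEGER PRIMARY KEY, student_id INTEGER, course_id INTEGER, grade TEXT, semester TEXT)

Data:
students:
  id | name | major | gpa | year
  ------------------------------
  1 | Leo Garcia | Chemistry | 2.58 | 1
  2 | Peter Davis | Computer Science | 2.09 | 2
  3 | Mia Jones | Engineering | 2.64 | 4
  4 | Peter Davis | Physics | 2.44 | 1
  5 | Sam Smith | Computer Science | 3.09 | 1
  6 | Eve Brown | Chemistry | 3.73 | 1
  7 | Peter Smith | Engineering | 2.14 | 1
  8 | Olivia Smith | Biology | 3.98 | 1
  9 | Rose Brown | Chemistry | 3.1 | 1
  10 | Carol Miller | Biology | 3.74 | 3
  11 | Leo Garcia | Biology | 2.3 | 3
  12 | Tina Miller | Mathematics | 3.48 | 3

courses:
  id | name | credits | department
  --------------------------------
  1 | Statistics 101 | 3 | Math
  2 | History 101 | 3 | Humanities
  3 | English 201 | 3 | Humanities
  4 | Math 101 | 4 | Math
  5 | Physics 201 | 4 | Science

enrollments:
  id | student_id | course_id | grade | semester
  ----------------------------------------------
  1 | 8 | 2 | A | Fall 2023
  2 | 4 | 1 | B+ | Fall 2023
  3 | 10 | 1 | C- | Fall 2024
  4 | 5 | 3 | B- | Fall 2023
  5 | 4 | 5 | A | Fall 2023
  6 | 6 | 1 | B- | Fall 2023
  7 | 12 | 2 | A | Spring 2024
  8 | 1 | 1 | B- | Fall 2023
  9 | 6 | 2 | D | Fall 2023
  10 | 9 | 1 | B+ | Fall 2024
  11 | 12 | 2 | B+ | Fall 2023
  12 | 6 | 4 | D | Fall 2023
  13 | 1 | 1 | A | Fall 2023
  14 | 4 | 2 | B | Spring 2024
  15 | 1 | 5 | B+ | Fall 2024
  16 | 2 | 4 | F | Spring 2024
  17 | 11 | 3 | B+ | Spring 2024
SELECT DISTINCT department FROM courses

Execution result:
department
Math
Humanities
Science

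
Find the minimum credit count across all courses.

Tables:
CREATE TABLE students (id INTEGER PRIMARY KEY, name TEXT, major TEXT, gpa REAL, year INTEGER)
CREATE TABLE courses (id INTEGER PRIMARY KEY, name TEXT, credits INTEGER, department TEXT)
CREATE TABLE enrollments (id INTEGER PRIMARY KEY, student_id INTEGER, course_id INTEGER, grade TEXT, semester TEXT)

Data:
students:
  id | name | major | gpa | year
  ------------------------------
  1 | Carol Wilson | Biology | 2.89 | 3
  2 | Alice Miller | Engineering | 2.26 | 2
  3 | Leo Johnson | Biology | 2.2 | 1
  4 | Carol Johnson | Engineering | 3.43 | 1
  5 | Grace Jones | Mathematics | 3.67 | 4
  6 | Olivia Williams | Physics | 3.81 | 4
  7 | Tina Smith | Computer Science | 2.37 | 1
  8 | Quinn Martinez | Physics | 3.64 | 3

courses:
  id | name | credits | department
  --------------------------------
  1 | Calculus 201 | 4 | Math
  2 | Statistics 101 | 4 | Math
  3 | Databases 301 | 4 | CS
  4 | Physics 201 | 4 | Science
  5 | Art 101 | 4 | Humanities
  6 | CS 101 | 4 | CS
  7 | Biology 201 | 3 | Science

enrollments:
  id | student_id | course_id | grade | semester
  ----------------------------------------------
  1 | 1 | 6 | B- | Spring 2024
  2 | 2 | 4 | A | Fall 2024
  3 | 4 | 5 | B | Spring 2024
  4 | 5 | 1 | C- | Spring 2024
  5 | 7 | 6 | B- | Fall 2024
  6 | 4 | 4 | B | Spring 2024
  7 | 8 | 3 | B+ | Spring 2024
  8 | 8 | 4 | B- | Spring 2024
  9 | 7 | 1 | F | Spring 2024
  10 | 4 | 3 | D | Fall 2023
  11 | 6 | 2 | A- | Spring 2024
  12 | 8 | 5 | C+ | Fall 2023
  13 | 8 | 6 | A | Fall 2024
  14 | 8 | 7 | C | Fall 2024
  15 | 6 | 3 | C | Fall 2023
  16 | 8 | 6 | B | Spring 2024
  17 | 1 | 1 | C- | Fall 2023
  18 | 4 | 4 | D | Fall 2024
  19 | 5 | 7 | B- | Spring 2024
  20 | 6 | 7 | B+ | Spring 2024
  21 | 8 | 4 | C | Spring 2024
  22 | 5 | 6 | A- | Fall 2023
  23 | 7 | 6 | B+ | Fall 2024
SELECT MIN(credits) FROM courses

Execution result:
3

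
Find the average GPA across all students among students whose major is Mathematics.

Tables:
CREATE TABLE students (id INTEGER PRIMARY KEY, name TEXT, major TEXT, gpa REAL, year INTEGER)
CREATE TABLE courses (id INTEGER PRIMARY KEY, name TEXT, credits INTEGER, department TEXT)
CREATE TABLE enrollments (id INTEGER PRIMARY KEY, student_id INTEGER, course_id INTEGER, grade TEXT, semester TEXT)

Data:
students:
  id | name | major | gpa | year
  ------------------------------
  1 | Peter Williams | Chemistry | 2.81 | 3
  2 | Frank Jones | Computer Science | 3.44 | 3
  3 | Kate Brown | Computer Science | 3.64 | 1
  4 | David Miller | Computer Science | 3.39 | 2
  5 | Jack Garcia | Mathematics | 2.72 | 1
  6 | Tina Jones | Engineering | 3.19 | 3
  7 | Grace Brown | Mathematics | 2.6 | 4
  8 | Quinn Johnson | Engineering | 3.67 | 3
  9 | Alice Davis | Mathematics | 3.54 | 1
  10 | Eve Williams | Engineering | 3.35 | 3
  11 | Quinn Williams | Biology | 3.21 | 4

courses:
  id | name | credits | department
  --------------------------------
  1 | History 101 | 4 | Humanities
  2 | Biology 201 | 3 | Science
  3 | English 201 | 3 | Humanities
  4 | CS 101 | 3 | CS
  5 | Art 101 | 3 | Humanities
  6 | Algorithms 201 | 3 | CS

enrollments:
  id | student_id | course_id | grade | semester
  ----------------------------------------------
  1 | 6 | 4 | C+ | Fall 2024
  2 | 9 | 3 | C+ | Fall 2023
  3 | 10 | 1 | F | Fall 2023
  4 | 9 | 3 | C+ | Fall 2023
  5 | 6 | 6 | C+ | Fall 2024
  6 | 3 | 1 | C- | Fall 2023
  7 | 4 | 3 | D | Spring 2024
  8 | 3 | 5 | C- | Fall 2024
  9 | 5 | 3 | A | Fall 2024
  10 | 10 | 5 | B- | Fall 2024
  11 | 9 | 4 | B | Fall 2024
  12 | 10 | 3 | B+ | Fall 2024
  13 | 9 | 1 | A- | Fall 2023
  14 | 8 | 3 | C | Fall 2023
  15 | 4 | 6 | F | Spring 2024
SELECT AVG(gpa) FROM students WHERE major = 'Mathematics'

Execution result:
2.95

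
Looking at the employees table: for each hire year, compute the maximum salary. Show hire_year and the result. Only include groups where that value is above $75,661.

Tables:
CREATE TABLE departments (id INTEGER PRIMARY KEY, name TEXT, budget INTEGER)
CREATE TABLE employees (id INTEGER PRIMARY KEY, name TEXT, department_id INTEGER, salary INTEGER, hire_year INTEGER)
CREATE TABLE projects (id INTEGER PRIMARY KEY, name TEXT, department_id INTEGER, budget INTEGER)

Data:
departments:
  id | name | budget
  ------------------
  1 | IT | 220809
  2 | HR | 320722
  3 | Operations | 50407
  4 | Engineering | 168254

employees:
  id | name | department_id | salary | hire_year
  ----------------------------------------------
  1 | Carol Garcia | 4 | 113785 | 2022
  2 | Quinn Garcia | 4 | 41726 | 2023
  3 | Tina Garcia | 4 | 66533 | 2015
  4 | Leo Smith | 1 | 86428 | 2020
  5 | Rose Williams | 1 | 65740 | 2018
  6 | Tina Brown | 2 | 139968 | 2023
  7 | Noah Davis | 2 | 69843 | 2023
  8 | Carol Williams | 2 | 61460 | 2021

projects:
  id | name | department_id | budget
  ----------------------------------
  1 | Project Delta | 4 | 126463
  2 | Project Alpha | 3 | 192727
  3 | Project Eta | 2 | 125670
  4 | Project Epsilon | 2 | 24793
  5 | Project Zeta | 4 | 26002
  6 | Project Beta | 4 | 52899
SELECT hire_year, MAX(salary) AS max_salary FROM employees GROUP BY hire_year HAVING MAX(salary) > 75661

Execution result:
hire_year | max_salary
2020 | 86428
2022 | 113785
2023 | 139968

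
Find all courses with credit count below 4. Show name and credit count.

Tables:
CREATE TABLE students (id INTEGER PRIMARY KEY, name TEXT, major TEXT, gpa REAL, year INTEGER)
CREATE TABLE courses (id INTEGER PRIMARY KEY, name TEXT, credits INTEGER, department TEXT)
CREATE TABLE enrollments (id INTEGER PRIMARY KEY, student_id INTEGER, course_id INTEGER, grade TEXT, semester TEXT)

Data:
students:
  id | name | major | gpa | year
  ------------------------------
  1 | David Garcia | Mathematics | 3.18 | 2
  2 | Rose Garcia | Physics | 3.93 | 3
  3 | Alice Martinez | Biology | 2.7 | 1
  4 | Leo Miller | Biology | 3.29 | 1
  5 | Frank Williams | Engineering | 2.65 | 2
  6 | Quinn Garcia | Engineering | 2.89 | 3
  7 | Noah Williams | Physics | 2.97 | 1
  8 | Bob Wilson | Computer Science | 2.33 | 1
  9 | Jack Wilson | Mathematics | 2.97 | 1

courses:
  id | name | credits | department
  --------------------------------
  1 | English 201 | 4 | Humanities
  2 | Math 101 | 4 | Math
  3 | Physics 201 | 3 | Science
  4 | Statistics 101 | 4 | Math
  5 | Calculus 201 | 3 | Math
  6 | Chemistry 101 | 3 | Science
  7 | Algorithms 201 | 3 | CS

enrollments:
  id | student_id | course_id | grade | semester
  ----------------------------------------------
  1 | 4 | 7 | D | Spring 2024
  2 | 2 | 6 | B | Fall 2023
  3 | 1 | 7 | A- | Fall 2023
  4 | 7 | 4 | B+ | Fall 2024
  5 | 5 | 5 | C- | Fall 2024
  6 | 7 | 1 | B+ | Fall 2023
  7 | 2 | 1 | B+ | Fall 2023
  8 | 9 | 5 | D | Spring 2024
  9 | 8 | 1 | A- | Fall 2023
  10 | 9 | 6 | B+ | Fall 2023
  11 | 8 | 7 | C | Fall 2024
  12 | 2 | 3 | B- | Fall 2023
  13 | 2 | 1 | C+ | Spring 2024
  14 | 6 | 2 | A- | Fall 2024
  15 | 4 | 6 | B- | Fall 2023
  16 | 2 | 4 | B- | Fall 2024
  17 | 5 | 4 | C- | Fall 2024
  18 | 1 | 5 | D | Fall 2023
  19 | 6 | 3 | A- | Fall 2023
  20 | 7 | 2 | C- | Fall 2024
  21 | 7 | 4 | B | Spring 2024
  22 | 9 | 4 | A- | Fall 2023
SELECT name, credits FROM courses WHERE credits < 4

Execution result:
name | credits
Physics 201 | 3
Calculus 201 | 3
Chemistry 101 | 3
Algorithms 201 | 3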